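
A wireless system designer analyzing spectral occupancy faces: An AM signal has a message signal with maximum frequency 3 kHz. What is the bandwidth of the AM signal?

In AM (double-sideband), the bandwidth is twice the message frequency.
BW = 2 * f_m = 2 * 3 kHz = 6 kHz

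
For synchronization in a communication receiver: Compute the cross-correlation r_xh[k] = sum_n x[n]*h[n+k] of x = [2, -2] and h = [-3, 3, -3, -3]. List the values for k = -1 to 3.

Both sequences indexed from 0 and zero outside their support.
Lags with overlap: k = -1 to 3.
  r_xh[-1] = x[1]*h[0] = 6
  r_xh[0] = x[0]*h[0] + x[1]*h[1] = -12
  r_xh[1] = x[0]*h[1] + x[1]*h[2] = 12
  r_xh[2] = x[0]*h[2] + x[1]*h[3] = 0
  r_xh[3] = x[0]*h[3] = -6
r_xh = [6, -12, 12, 0, -6] (for k = -1, ..., 3)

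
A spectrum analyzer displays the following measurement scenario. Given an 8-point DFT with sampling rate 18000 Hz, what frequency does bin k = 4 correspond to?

The frequency of DFT bin k is: f_k = k * f_s / N
f_4 = 4 * 18000 / 8 = 9000 Hz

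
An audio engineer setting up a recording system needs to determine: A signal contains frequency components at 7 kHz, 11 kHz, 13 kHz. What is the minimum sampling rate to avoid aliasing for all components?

The highest frequency component is f_max = 13 kHz.
Nyquist rate = 2 * f_max = 2 * 13 kHz = 26 kHz.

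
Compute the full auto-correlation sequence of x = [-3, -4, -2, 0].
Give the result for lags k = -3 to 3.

r_xx[k] = sum_m x[m]*x[m+k], indexed from 0, for k = -3 to 3:
  r_xx[-3] = x[3]*x[0] = 0
  r_xx[-2] = x[2]*x[0] + x[3]*x[1] = 6
  r_xx[-1] = x[1]*x[0] + x[2]*x[1] + x[3]*x[2] = 20
  r_xx[0] = x[0]*x[0] + x[1]*x[1] + x[2]*x[2] + x[3]*x[3] = 29
  r_xx[1] = x[0]*x[1] + x[1]*x[2] + x[2]*x[3] = 20
  r_xx[2] = x[0]*x[2] + x[1]*x[3] = 6
  r_xx[3] = x[0]*x[3] = 0
r_xx = [0, 6, 20, 29, 20, 6, 0]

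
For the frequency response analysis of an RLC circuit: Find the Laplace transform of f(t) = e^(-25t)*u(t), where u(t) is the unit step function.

Standard Laplace transform pair:
e^(-at)*u(t) <-> 1/(s+a)
With a = 25: L{e^(-25t)*u(t)} = 1/(s+25), ROC: Re(s) > -25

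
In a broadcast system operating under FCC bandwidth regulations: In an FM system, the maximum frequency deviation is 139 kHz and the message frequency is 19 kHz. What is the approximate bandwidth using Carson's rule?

Carson's rule: BW = 2*(delta_f + f_m)
= 2*(139 + 19) kHz = 316 kHz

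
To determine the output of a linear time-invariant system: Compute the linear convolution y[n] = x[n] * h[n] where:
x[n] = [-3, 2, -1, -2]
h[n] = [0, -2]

y[n] = sum_k x[k]*h[n-k]. Output length = len(x) + len(h) - 1 = 4 + 2 - 1 = 5.
y[0] = -3*0 = 0
y[1] = 2*0 + -3*-2 = 6
y[2] = -1*0 + 2*-2 = -4
y[3] = -2*0 + -1*-2 = 2
y[4] = -2*-2 = 4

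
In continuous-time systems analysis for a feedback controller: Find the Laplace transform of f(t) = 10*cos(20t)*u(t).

Standard pair: cos(wt)*u(t) <-> s/(s^2+w^2)
With w = 20: L{10*cos(20t)*u(t)} = 10s/(s^2+400)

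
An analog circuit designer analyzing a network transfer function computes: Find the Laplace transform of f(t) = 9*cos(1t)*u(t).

Standard pair: cos(wt)*u(t) <-> s/(s^2+w^2)
With w = 1: L{9*cos(1t)*u(t)} = 9s/(s^2+1)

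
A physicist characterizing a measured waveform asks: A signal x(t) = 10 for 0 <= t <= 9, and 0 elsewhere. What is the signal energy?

Energy = integral of |x(t)|^2 dt over the signal duration
= 10^2 * 9 = 100 * 9 = 900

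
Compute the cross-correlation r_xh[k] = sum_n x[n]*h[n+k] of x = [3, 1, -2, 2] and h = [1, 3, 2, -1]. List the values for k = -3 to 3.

Both sequences indexed from 0 and zero outside their support.
Lags with overlap: k = -3 to 3.
  r_xh[-3] = x[3]*h[0] = 2
  r_xh[-2] = x[2]*h[0] + x[3]*h[1] = 4
  r_xh[-1] = x[1]*h[0] + x[2]*h[1] + x[3]*h[2] = -1
  r_xh[0] = x[0]*h[0] + x[1]*h[1] + x[2]*h[2] + x[3]*h[3] = 0
  r_xh[1] = x[0]*h[1] + x[1]*h[2] + x[2]*h[3] = 13
  r_xh[2] = x[0]*h[2] + x[1]*h[3] = 5
  r_xh[3] = x[0]*h[3] = -3
r_xh = [2, 4, -1, 0, 13, 5, -3] (for k = -3, ..., 3)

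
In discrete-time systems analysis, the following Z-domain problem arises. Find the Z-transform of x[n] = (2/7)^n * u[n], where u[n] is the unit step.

The Z-transform of a^n * u[n] is z/(z-a) for |z| > |a|.
Here a = 2/7, so X(z) = z/(z - (2/7)) = 7z/(7z - 2)
ROC: |z| > 2/7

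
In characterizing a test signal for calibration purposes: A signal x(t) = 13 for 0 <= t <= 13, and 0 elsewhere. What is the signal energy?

Energy = integral of |x(t)|^2 dt over the signal duration
= 13^2 * 13 = 169 * 13 = 2197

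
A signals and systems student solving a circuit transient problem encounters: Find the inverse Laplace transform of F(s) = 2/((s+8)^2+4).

Standard pair: w/((s+a)^2+w^2) <-> e^(-at)*sin(wt)*u(t)
With a=8, w=2: f(t) = e^(-8t)*sin(2t)*u(t)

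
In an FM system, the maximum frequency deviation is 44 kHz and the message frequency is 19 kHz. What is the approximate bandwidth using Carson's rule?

Carson's rule: BW = 2*(delta_f + f_m)
= 2*(44 + 19) kHz = 126 kHz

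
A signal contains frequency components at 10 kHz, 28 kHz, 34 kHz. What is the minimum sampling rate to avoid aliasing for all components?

The highest frequency component is f_max = 34 kHz.
Nyquist rate = 2 * f_max = 2 * 34 kHz = 68 kHz.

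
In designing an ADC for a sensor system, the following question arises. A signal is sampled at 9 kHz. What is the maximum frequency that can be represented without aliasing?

The maximum frequency that can be represented without aliasing
is the Nyquist frequency: f_max = f_s / 2 = 9 kHz / 2 = 9/2 kHz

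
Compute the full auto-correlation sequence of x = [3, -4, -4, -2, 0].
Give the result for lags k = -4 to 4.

r_xx[k] = sum_m x[m]*x[m+k], indexed from 0, for k = -4 to 4:
  r_xx[-4] = x[4]*x[0] = 0
  r_xx[-3] = x[3]*x[0] + x[4]*x[1] = -6
  r_xx[-2] = x[2]*x[0] + x[3]*x[1] + x[4]*x[2] = -4
  r_xx[-1] = x[1]*x[0] + x[2]*x[1] + x[3]*x[2] + x[4]*x[3] = 12
  r_xx[0] = x[0]*x[0] + x[1]*x[1] + x[2]*x[2] + x[3]*x[3] + x[4]*x[4] = 45
  r_xx[1] = x[0]*x[1] + x[1]*x[2] + x[2]*x[3] + x[3]*x[4] = 12
  r_xx[2] = x[0]*x[2] + x[1]*x[3] + x[2]*x[4] = -4
  r_xx[3] = x[0]*x[3] + x[1]*x[4] = -6
  r_xx[4] = x[0]*x[4] = 0
r_xx = [0, -6, -4, 12, 45, 12, -4, -6, 0]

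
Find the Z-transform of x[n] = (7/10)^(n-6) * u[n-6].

Time-shifting property: if X(z) = Z{x[n]}, then Z{x[n-d]} = z^(-d) * X(z)
X(z) = z/(z - 7/10) for x[n] = (7/10)^n * u[n]
Z{x[n-6]} = z^(-6) * z/(z - 7/10) = z^(-5)/(z - 7/10)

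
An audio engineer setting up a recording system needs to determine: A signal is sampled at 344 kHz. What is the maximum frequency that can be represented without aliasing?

The maximum frequency that can be represented without aliasing
is the Nyquist frequency: f_max = f_s / 2 = 344 kHz / 2 = 172 kHz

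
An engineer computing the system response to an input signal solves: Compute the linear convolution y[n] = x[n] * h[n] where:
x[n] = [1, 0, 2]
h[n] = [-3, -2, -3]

y[n] = sum_k x[k]*h[n-k]. Output length = len(x) + len(h) - 1 = 3 + 3 - 1 = 5.
y[0] = 1*-3 = -3
y[1] = 0*-3 + 1*-2 = -2
y[2] = 2*-3 + 0*-2 + 1*-3 = -9
y[3] = 2*-2 + 0*-3 = -4
y[4] = 2*-3 = -6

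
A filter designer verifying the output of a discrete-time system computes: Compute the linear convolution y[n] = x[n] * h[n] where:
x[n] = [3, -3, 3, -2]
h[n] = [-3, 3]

y[n] = sum_k x[k]*h[n-k]. Output length = len(x) + len(h) - 1 = 4 + 2 - 1 = 5.
y[0] = 3*-3 = -9
y[1] = -3*-3 + 3*3 = 18
y[2] = 3*-3 + -3*3 = -18
y[3] = -2*-3 + 3*3 = 15
y[4] = -2*3 = -6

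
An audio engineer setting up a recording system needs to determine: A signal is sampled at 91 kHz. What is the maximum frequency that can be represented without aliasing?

The maximum frequency that can be represented without aliasing
is the Nyquist frequency: f_max = f_s / 2 = 91 kHz / 2 = 91/2 kHz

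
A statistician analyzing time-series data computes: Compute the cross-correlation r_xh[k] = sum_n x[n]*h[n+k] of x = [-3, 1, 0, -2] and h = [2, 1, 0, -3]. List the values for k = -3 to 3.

Both sequences indexed from 0 and zero outside their support.
Lags with overlap: k = -3 to 3.
  r_xh[-3] = x[3]*h[0] = -4
  r_xh[-2] = x[2]*h[0] + x[3]*h[1] = -2
  r_xh[-1] = x[1]*h[0] + x[2]*h[1] + x[3]*h[2] = 2
  r_xh[0] = x[0]*h[0] + x[1]*h[1] + x[2]*h[2] + x[3]*h[3] = 1
  r_xh[1] = x[0]*h[1] + x[1]*h[2] + x[2]*h[3] = -3
  r_xh[2] = x[0]*h[2] + x[1]*h[3] = -3
  r_xh[3] = x[0]*h[3] = 9
r_xh = [-4, -2, 2, 1, -3, -3, 9] (for k = -3, ..., 3)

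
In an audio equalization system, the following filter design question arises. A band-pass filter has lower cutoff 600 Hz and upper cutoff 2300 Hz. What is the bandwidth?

Bandwidth = f_high - f_low
= 2300 Hz - 600 Hz = 1700 Hz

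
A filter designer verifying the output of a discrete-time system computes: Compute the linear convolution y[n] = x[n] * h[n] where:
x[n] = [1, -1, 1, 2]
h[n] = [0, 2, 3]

y[n] = sum_k x[k]*h[n-k]. Output length = len(x) + len(h) - 1 = 4 + 3 - 1 = 6.
y[0] = 1*0 = 0
y[1] = -1*0 + 1*2 = 2
y[2] = 1*0 + -1*2 + 1*3 = 1
y[3] = 2*0 + 1*2 + -1*3 = -1
y[4] = 2*2 + 1*3 = 7
y[5] = 2*3 = 6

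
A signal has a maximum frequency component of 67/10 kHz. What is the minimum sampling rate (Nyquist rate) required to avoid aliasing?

By the Nyquist-Shannon sampling theorem,
the minimum sampling rate (Nyquist rate) must be at least 2 * f_max.
Nyquist rate = 2 * 67/10 kHz = 67/5 kHz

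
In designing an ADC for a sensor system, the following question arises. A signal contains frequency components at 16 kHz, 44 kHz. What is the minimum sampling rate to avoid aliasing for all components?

The highest frequency component is f_max = 44 kHz.
Nyquist rate = 2 * f_max = 2 * 44 kHz = 88 kHz.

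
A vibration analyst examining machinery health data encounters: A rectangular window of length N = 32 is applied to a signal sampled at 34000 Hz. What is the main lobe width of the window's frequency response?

For a rectangular window of length N,
the main lobe width in frequency is 2*f_s/N.
= 2*34000/32 = 2125 Hz
This determines the minimum frequency separation for resolving two sinusoids.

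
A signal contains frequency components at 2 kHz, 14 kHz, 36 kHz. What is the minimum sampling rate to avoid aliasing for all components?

The highest frequency component is f_max = 36 kHz.
Nyquist rate = 2 * f_max = 2 * 36 kHz = 72 kHz.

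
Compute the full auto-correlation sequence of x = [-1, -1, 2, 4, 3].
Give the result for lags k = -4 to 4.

r_xx[k] = sum_m x[m]*x[m+k], indexed from 0, for k = -4 to 4:
  r_xx[-4] = x[4]*x[0] = -3
  r_xx[-3] = x[3]*x[0] + x[4]*x[1] = -7
  r_xx[-2] = x[2]*x[0] + x[3]*x[1] + x[4]*x[2] = 0
  r_xx[-1] = x[1]*x[0] + x[2]*x[1] + x[3]*x[2] + x[4]*x[3] = 19
  r_xx[0] = x[0]*x[0] + x[1]*x[1] + x[2]*x[2] + x[3]*x[3] + x[4]*x[4] = 31
  r_xx[1] = x[0]*x[1] + x[1]*x[2] + x[2]*x[3] + x[3]*x[4] = 19
  r_xx[2] = x[0]*x[2] + x[1]*x[3] + x[2]*x[4] = 0
  r_xx[3] = x[0]*x[3] + x[1]*x[4] = -7
  r_xx[4] = x[0]*x[4] = -3
r_xx = [-3, -7, 0, 19, 31, 19, 0, -7, -3]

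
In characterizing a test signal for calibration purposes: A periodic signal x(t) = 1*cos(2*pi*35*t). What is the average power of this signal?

Average power of A*cos(wt) is A^2/2.
P = 1^2 / 2 = 1/2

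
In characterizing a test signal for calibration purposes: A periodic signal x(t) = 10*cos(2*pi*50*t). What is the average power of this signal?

Average power of A*cos(wt) is A^2/2.
P = 10^2 / 2 = 100/2 = 50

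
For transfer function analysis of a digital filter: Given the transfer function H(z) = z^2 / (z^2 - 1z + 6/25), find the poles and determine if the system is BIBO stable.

Poles are roots of the denominator: z^2 - 1z + 6/25 = 0.
Quadratic formula: z = [-(-1) +/- sqrt((-1)^2 - 4*(6/25))] / 2
Discriminant = 1 - 24/25 = 1/25; sqrt = 1/5.
z = (1 +/- 1/5) / 2 => z = 3/5 or z = 2/5.
|p1| = 2/5, |p2| = 3/5.
For BIBO stability, all poles must lie inside the unit circle (|p| < 1).
System is STABLE since both |p| < 1.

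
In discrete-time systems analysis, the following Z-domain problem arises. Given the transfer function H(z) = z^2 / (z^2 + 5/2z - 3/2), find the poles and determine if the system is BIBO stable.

Poles are roots of the denominator: z^2 + 5/2z - 3/2 = 0.
Quadratic formula: z = [-(5/2) +/- sqrt((5/2)^2 - 4*(-3/2))] / 2
Discriminant = 25/4 + 6 = 49/4; sqrt = 7/2.
z = (-5/2 +/- 7/2) / 2 => z = 1/2 or z = -3.
|p1| = 3, |p2| = 1/2.
For BIBO stability, all poles must lie inside the unit circle (|p| < 1).
System is UNSTABLE since at least one |p| >= 1.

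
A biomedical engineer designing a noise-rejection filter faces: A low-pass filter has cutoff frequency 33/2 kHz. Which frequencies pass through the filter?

A low-pass filter passes all frequencies below the cutoff frequency 33/2 kHz and attenuates higher frequencies.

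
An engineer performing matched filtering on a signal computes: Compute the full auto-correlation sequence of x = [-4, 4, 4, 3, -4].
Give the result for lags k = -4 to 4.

r_xx[k] = sum_m x[m]*x[m+k], indexed from 0, for k = -4 to 4:
  r_xx[-4] = x[4]*x[0] = 16
  r_xx[-3] = x[3]*x[0] + x[4]*x[1] = -28
  r_xx[-2] = x[2]*x[0] + x[3]*x[1] + x[4]*x[2] = -20
  r_xx[-1] = x[1]*x[0] + x[2]*x[1] + x[3]*x[2] + x[4]*x[3] = 0
  r_xx[0] = x[0]*x[0] + x[1]*x[1] + x[2]*x[2] + x[3]*x[3] + x[4]*x[4] = 73
  r_xx[1] = x[0]*x[1] + x[1]*x[2] + x[2]*x[3] + x[3]*x[4] = 0
  r_xx[2] = x[0]*x[2] + x[1]*x[3] + x[2]*x[4] = -20
  r_xx[3] = x[0]*x[3] + x[1]*x[4] = -28
  r_xx[4] = x[0]*x[4] = 16
r_xx = [16, -28, -20, 0, 73, 0, -20, -28, 16]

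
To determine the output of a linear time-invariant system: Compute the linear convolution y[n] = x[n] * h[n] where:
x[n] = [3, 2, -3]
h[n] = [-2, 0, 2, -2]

y[n] = sum_k x[k]*h[n-k]. Output length = len(x) + len(h) - 1 = 3 + 4 - 1 = 6.
y[0] = 3*-2 = -6
y[1] = 2*-2 + 3*0 = -4
y[2] = -3*-2 + 2*0 + 3*2 = 12
y[3] = -3*0 + 2*2 + 3*-2 = -2
y[4] = -3*2 + 2*-2 = -10
y[5] = -3*-2 = 6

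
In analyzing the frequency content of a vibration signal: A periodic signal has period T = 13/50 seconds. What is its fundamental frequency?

The fundamental frequency is the reciprocal of the period.
f = 1/T = 1/(13/50) = 50/13 Hz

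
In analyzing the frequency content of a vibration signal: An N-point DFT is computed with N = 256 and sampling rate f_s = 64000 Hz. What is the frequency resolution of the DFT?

DFT frequency resolution = f_s / N
= 64000 / 256 = 250 Hz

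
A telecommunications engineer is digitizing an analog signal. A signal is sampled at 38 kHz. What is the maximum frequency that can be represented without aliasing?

The maximum frequency that can be represented without aliasing
is the Nyquist frequency: f_max = f_s / 2 = 38 kHz / 2 = 19 kHz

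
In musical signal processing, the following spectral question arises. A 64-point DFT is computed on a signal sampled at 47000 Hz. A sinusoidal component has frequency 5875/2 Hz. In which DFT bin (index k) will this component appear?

DFT frequency resolution = f_s/N = 47000/64 = 5875/8 Hz
Bin index k = f_signal / resolution = 5875/2 / 5875/8 = 4
The signal frequency 5875/2 Hz falls in DFT bin k = 4.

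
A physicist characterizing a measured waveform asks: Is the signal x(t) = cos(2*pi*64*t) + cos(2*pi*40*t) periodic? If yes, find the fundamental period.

f1 = 64 Hz, f2 = 40 Hz
Period T1 = 1/64, T2 = 1/40
Ratio T1/T2 = 40/64, which is rational.
The signal is periodic with fundamental period T = 1/GCD(64,40) = 1/8 s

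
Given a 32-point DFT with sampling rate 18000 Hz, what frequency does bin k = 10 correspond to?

The frequency of DFT bin k is: f_k = k * f_s / N
f_10 = 10 * 18000 / 32 = 5625 Hz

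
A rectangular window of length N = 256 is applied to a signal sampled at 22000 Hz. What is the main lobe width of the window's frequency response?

For a rectangular window of length N,
the main lobe width in frequency is 2*f_s/N.
= 2*22000/256 = 1375/8 Hz
This determines the minimum frequency separation for resolving two sinusoids.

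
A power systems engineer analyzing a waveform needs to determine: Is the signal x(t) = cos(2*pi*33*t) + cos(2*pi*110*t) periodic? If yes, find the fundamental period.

f1 = 33 Hz, f2 = 110 Hz
Period T1 = 1/33, T2 = 1/110
Ratio T1/T2 = 110/33, which is rational.
The signal is periodic with fundamental period T = 1/GCD(33,110) = 1/11 s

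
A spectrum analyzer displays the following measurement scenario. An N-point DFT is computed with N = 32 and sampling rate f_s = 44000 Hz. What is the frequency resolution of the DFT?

DFT frequency resolution = f_s / N
= 44000 / 32 = 1375 Hz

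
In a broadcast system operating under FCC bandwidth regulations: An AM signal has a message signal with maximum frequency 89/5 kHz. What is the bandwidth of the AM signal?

In AM (double-sideband), the bandwidth is twice the message frequency.
BW = 2 * f_m = 2 * 89/5 kHz = 178/5 kHz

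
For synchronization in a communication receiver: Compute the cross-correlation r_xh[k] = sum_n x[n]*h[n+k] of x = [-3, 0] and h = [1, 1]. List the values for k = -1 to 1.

Both sequences indexed from 0 and zero outside their support.
Lags with overlap: k = -1 to 1.
  r_xh[-1] = x[1]*h[0] = 0
  r_xh[0] = x[0]*h[0] + x[1]*h[1] = -3
  r_xh[1] = x[0]*h[1] = -3
r_xh = [0, -3, -3] (for k = -1, ..., 1)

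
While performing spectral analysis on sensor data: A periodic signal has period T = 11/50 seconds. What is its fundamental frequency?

The fundamental frequency is the reciprocal of the period.
f = 1/T = 1/(11/50) = 50/11 Hz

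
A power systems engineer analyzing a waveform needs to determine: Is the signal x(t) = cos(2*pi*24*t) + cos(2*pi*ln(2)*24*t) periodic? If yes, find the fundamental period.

f1 = 24 Hz, f2 = 24*ln(2) Hz
Ratio f2/f1 = ln(2), which is irrational.
Since the frequency ratio is irrational, no common period exists.
The signal is not periodic.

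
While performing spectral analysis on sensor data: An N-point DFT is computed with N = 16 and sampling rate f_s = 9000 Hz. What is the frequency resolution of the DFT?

DFT frequency resolution = f_s / N
= 9000 / 16 = 1125/2 Hz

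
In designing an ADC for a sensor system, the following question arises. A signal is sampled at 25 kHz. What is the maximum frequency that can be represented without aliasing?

The maximum frequency that can be represented without aliasing
is the Nyquist frequency: f_max = f_s / 2 = 25 kHz / 2 = 25/2 kHz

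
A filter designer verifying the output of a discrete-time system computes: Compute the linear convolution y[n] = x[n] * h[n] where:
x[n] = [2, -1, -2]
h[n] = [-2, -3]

y[n] = sum_k x[k]*h[n-k]. Output length = len(x) + len(h) - 1 = 3 + 2 - 1 = 4.
y[0] = 2*-2 = -4
y[1] = -1*-2 + 2*-3 = -4
y[2] = -2*-2 + -1*-3 = 7
y[3] = -2*-3 = 6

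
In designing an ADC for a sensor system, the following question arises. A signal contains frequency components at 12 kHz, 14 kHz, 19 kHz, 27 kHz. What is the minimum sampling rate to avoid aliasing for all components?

The highest frequency component is f_max = 27 kHz.
Nyquist rate = 2 * f_max = 2 * 27 kHz = 54 kHz.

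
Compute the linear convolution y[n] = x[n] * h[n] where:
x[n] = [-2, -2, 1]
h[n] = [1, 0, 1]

y[n] = sum_k x[k]*h[n-k]. Output length = len(x) + len(h) - 1 = 3 + 3 - 1 = 5.
y[0] = -2*1 = -2
y[1] = -2*1 + -2*0 = -2
y[2] = 1*1 + -2*0 + -2*1 = -1
y[3] = 1*0 + -2*1 = -2
y[4] = 1*1 = 1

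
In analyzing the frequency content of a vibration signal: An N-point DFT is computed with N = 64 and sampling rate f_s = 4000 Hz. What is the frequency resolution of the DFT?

DFT frequency resolution = f_s / N
= 4000 / 64 = 125/2 Hz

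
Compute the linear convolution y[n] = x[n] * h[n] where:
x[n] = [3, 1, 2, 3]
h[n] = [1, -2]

y[n] = sum_k x[k]*h[n-k]. Output length = len(x) + len(h) - 1 = 4 + 2 - 1 = 5.
y[0] = 3*1 = 3
y[1] = 1*1 + 3*-2 = -5
y[2] = 2*1 + 1*-2 = 0
y[3] = 3*1 + 2*-2 = -1
y[4] = 3*-2 = -6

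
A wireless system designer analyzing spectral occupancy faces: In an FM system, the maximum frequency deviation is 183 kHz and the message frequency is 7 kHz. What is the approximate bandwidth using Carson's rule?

Carson's rule: BW = 2*(delta_f + f_m)
= 2*(183 + 7) kHz = 380 kHz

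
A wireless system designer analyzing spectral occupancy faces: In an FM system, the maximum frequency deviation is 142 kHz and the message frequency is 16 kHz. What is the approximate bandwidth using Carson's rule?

Carson's rule: BW = 2*(delta_f + f_m)
= 2*(142 + 16) kHz = 316 kHz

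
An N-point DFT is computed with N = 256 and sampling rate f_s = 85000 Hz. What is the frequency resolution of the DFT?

DFT frequency resolution = f_s / N
= 85000 / 256 = 10625/32 Hz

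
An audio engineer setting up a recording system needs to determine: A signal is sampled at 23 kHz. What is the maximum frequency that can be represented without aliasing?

The maximum frequency that can be represented without aliasing
is the Nyquist frequency: f_max = f_s / 2 = 23 kHz / 2 = 23/2 kHz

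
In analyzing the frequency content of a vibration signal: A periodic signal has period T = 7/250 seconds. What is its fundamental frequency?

The fundamental frequency is the reciprocal of the period.
f = 1/T = 1/(7/250) = 250/7 Hz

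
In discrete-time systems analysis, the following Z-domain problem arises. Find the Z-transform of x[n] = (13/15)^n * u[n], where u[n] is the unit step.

The Z-transform of a^n * u[n] is z/(z-a) for |z| > |a|.
Here a = 13/15, so X(z) = z/(z - (13/15)) = 15z/(15z - 13)
ROC: |z| > 13/15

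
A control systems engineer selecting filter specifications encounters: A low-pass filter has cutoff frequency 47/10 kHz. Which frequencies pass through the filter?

A low-pass filter passes all frequencies below the cutoff frequency 47/10 kHz and attenuates higher frequencies.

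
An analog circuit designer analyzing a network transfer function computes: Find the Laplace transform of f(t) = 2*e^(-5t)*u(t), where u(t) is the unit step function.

Standard Laplace transform pair:
e^(-at)*u(t) <-> 1/(s+a)
With a = 5: L{2*e^(-5t)*u(t)} = 2/(s+5), ROC: Re(s) > -5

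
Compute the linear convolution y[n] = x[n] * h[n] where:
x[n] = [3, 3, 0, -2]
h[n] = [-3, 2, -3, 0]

y[n] = sum_k x[k]*h[n-k]. Output length = len(x) + len(h) - 1 = 4 + 4 - 1 = 7.
y[0] = 3*-3 = -9
y[1] = 3*-3 + 3*2 = -3
y[2] = 0*-3 + 3*2 + 3*-3 = -3
y[3] = -2*-3 + 0*2 + 3*-3 + 3*0 = -3
y[4] = -2*2 + 0*-3 + 3*0 = -4
y[5] = -2*-3 + 0*0 = 6
y[6] = -2*0 = 0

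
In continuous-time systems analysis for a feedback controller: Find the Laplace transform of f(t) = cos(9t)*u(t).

Standard pair: cos(wt)*u(t) <-> s/(s^2+w^2)
With w = 9: L{cos(9t)*u(t)} = s/(s^2+81)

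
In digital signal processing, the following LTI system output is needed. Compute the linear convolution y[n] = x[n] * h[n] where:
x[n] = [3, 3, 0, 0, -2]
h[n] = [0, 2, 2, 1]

y[n] = sum_k x[k]*h[n-k]. Output length = len(x) + len(h) - 1 = 5 + 4 - 1 = 8.
y[0] = 3*0 = 0
y[1] = 3*0 + 3*2 = 6
y[2] = 0*0 + 3*2 + 3*2 = 12
y[3] = 0*0 + 0*2 + 3*2 + 3*1 = 9
y[4] = -2*0 + 0*2 + 0*2 + 3*1 = 3
y[5] = -2*2 + 0*2 + 0*1 = -4
y[6] = -2*2 + 0*1 = -4
y[7] = -2*1 = -2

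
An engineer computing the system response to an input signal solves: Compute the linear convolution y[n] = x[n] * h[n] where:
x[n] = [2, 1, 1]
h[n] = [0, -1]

y[n] = sum_k x[k]*h[n-k]. Output length = len(x) + len(h) - 1 = 3 + 2 - 1 = 4.
y[0] = 2*0 = 0
y[1] = 1*0 + 2*-1 = -2
y[2] = 1*0 + 1*-1 = -1
y[3] = 1*-1 = -1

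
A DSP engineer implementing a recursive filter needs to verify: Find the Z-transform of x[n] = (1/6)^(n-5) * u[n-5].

Time-shifting property: if X(z) = Z{x[n]}, then Z{x[n-d]} = z^(-d) * X(z)
X(z) = z/(z - 1/6) for x[n] = (1/6)^n * u[n]
Z{x[n-5]} = z^(-5) * z/(z - 1/6) = z^(-4)/(z - 1/6)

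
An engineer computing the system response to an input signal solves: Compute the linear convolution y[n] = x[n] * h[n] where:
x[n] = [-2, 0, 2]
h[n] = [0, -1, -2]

y[n] = sum_k x[k]*h[n-k]. Output length = len(x) + len(h) - 1 = 3 + 3 - 1 = 5.
y[0] = -2*0 = 0
y[1] = 0*0 + -2*-1 = 2
y[2] = 2*0 + 0*-1 + -2*-2 = 4
y[3] = 2*-1 + 0*-2 = -2
y[4] = 2*-2 = -4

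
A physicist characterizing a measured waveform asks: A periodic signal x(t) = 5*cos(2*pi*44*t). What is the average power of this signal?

Average power of A*cos(wt) is A^2/2.
P = 5^2 / 2 = 25/2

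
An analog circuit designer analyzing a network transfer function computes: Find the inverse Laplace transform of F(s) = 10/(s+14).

Standard pair: k/(s+a) <-> k*e^(-at)*u(t)
With k=10, a=14: f(t) = 10*e^(-14t)*u(t)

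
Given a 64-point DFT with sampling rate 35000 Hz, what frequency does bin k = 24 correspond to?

The frequency of DFT bin k is: f_k = k * f_s / N
f_24 = 24 * 35000 / 64 = 13125 Hz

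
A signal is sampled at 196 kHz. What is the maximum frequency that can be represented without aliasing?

The maximum frequency that can be represented without aliasing
is the Nyquist frequency: f_max = f_s / 2 = 196 kHz / 2 = 98 kHz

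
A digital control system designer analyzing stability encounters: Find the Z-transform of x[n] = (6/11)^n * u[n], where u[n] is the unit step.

The Z-transform of a^n * u[n] is z/(z-a) for |z| > |a|.
Here a = 6/11, so X(z) = z/(z - (6/11)) = 11z/(11z - 6)
ROC: |z| > 6/11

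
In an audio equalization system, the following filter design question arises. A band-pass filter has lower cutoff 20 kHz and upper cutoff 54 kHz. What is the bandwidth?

Bandwidth = f_high - f_low
= 54 kHz - 20 kHz = 34 kHz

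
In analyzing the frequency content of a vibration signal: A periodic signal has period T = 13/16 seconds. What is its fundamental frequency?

The fundamental frequency is the reciprocal of the period.
f = 1/T = 1/(13/16) = 16/13 Hz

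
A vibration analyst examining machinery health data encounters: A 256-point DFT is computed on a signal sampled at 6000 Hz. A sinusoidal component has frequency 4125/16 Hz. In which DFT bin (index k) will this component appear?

DFT frequency resolution = f_s/N = 6000/256 = 375/16 Hz
Bin index k = f_signal / resolution = 4125/16 / 375/16 = 11
The signal frequency 4125/16 Hz falls in DFT bin k = 11.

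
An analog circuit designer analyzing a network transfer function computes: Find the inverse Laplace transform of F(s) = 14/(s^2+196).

Standard pair: w/(s^2+w^2) <-> sin(wt)*u(t)
Recognize w^2 = 196, so w = 14; numerator 14 = 1*14.
f(t) = sin(14t)*u(t)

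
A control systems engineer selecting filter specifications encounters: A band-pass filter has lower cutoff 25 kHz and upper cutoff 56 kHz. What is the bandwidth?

Bandwidth = f_high - f_low
= 56 kHz - 25 kHz = 31 kHz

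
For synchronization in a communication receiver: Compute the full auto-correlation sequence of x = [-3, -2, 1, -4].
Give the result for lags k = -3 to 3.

r_xx[k] = sum_m x[m]*x[m+k], indexed from 0, for k = -3 to 3:
  r_xx[-3] = x[3]*x[0] = 12
  r_xx[-2] = x[2]*x[0] + x[3]*x[1] = 5
  r_xx[-1] = x[1]*x[0] + x[2]*x[1] + x[3]*x[2] = 0
  r_xx[0] = x[0]*x[0] + x[1]*x[1] + x[2]*x[2] + x[3]*x[3] = 30
  r_xx[1] = x[0]*x[1] + x[1]*x[2] + x[2]*x[3] = 0
  r_xx[2] = x[0]*x[2] + x[1]*x[3] = 5
  r_xx[3] = x[0]*x[3] = 12
r_xx = [12, 5, 0, 30, 0, 5, 12]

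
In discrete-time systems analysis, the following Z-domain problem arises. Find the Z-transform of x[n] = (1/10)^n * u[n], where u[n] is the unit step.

The Z-transform of a^n * u[n] is z/(z-a) for |z| > |a|.
Here a = 1/10, so X(z) = z/(z - (1/10)) = 10z/(10z - 1)
ROC: |z| > 1/10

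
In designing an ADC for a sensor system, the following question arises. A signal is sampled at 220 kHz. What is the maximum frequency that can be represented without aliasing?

The maximum frequency that can be represented without aliasing
is the Nyquist frequency: f_max = f_s / 2 = 220 kHz / 2 = 110 kHz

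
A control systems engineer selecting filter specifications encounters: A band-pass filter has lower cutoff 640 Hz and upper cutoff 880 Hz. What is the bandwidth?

Bandwidth = f_high - f_low
= 880 Hz - 640 Hz = 240 Hz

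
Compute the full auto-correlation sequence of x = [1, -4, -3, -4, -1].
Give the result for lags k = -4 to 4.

r_xx[k] = sum_m x[m]*x[m+k], indexed from 0, for k = -4 to 4:
  r_xx[-4] = x[4]*x[0] = -1
  r_xx[-3] = x[3]*x[0] + x[4]*x[1] = 0
  r_xx[-2] = x[2]*x[0] + x[3]*x[1] + x[4]*x[2] = 16
  r_xx[-1] = x[1]*x[0] + x[2]*x[1] + x[3]*x[2] + x[4]*x[3] = 24
  r_xx[0] = x[0]*x[0] + x[1]*x[1] + x[2]*x[2] + x[3]*x[3] + x[4]*x[4] = 43
  r_xx[1] = x[0]*x[1] + x[1]*x[2] + x[2]*x[3] + x[3]*x[4] = 24
  r_xx[2] = x[0]*x[2] + x[1]*x[3] + x[2]*x[4] = 16
  r_xx[3] = x[0]*x[3] + x[1]*x[4] = 0
  r_xx[4] = x[0]*x[4] = -1
r_xx = [-1, 0, 16, 24, 43, 24, 16, 0, -1]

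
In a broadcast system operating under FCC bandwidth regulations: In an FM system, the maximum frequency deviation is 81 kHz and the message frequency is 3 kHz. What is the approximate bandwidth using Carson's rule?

Carson's rule: BW = 2*(delta_f + f_m)
= 2*(81 + 3) kHz = 168 kHz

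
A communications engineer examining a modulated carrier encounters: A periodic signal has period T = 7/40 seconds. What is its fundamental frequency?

The fundamental frequency is the reciprocal of the period.
f = 1/T = 1/(7/40) = 40/7 Hz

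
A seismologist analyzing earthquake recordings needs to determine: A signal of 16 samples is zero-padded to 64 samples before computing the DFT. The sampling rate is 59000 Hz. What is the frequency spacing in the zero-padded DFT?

Original DFT: N = 16, resolution = f_s/N = 59000/16 = 7375/2 Hz
Zero-padded DFT: N = 64, resolution = f_s/N = 59000/64 = 7375/8 Hz
Zero-padding interpolates the spectrum (finer frequency grid)
but does NOT improve the true spectral resolution (ability to resolve close frequencies).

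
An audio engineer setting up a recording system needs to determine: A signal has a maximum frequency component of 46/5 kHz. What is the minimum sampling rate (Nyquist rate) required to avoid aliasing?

By the Nyquist-Shannon sampling theorem,
the minimum sampling rate (Nyquist rate) must be at least 2 * f_max.
Nyquist rate = 2 * 46/5 kHz = 92/5 kHz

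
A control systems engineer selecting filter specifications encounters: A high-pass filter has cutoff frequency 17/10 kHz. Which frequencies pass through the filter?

A high-pass filter passes all frequencies above the cutoff frequency 17/10 kHz and attenuates lower frequencies.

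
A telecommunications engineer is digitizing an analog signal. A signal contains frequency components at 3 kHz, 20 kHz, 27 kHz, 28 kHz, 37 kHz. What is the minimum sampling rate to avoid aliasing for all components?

The highest frequency component is f_max = 37 kHz.
Nyquist rate = 2 * f_max = 2 * 37 kHz = 74 kHz.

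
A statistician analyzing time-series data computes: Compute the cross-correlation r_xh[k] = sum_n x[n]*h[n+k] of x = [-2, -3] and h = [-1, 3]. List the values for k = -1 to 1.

Both sequences indexed from 0 and zero outside their support.
Lags with overlap: k = -1 to 1.
  r_xh[-1] = x[1]*h[0] = 3
  r_xh[0] = x[0]*h[0] + x[1]*h[1] = -7
  r_xh[1] = x[0]*h[1] = -6
r_xh = [3, -7, -6] (for k = -1, ..., 1)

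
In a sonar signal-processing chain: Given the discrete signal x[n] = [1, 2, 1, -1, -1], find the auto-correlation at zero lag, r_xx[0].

The auto-correlation at zero lag r_xx[0] equals the signal energy.
r_xx[0] = sum of x[n]^2 = 1^2 + 2^2 + 1^2 + (-1)^2 + (-1)^2
= 1 + 4 + 1 + 1 + 1 = 8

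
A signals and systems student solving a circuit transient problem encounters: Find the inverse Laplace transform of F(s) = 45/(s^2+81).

Standard pair: w/(s^2+w^2) <-> sin(wt)*u(t)
Recognize w^2 = 81, so w = 9; numerator 45 = 5*9.
f(t) = 5*sin(9t)*u(t)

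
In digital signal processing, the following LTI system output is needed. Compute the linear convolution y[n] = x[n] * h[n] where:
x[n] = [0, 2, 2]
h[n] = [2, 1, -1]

y[n] = sum_k x[k]*h[n-k]. Output length = len(x) + len(h) - 1 = 3 + 3 - 1 = 5.
y[0] = 0*2 = 0
y[1] = 2*2 + 0*1 = 4
y[2] = 2*2 + 2*1 + 0*-1 = 6
y[3] = 2*1 + 2*-1 = 0
y[4] = 2*-1 = -2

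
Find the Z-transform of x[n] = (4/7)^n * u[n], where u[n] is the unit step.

The Z-transform of a^n * u[n] is z/(z-a) for |z| > |a|.
Here a = 4/7, so X(z) = z/(z - (4/7)) = 7z/(7z - 4)
ROC: |z| > 4/7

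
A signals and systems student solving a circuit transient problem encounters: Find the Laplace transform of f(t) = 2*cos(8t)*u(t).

Standard pair: cos(wt)*u(t) <-> s/(s^2+w^2)
With w = 8: L{2*cos(8t)*u(t)} = 2s/(s^2+64)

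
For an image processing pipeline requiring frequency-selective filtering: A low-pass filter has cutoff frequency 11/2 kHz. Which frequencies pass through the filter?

A low-pass filter passes all frequencies below the cutoff frequency 11/2 kHz and attenuates higher frequencies.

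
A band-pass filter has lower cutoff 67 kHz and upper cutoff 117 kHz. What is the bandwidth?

Bandwidth = f_high - f_low
= 117 kHz - 67 kHz = 50 kHz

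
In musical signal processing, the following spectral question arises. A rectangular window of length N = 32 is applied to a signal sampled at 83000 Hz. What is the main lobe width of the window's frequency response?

For a rectangular window of length N,
the main lobe width in frequency is 2*f_s/N.
= 2*83000/32 = 10375/2 Hz
This determines the minimum frequency separation for resolving two sinusoids.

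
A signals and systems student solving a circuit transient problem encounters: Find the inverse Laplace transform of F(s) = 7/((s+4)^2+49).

Standard pair: w/((s+a)^2+w^2) <-> e^(-at)*sin(wt)*u(t)
With a=4, w=7: f(t) = e^(-4t)*sin(7t)*u(t)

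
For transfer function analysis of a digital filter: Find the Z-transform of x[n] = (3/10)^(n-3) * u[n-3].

Time-shifting property: if X(z) = Z{x[n]}, then Z{x[n-d]} = z^(-d) * X(z)
X(z) = z/(z - 3/10) for x[n] = (3/10)^n * u[n]
Z{x[n-3]} = z^(-3) * z/(z - 3/10) = z^(-2)/(z - 3/10)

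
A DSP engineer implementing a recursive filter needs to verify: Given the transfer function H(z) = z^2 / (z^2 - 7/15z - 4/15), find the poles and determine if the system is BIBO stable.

Poles are roots of the denominator: z^2 - 7/15z - 4/15 = 0.
Quadratic formula: z = [-(-7/15) +/- sqrt((-7/15)^2 - 4*(-4/15))] / 2
Discriminant = 49/225 + 16/15 = 289/225; sqrt = 17/15.
z = (7/15 +/- 17/15) / 2 => z = 4/5 or z = -1/3.
|p1| = 4/5, |p2| = 1/3.
For BIBO stability, all poles must lie inside the unit circle (|p| < 1).
System is STABLE since both |p| < 1.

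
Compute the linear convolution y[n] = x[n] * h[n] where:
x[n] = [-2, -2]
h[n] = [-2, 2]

y[n] = sum_k x[k]*h[n-k]. Output length = len(x) + len(h) - 1 = 2 + 2 - 1 = 3.
y[0] = -2*-2 = 4
y[1] = -2*-2 + -2*2 = 0
y[2] = -2*2 = -4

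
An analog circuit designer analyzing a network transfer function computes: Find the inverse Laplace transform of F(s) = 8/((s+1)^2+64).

Standard pair: w/((s+a)^2+w^2) <-> e^(-at)*sin(wt)*u(t)
With a=1, w=8: f(t) = e^(-t)*sin(8t)*u(t)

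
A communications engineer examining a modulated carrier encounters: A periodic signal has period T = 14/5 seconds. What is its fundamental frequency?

The fundamental frequency is the reciprocal of the period.
f = 1/T = 1/(14/5) = 5/14 Hz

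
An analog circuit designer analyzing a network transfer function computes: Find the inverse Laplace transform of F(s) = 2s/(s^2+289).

Standard pair: s/(s^2+w^2) <-> cos(wt)*u(t)
With k=2, w=17: f(t) = 2*cos(17t)*u(t)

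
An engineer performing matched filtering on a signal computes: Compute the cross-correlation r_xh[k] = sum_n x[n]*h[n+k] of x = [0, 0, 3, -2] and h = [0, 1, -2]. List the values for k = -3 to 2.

Both sequences indexed from 0 and zero outside their support.
Lags with overlap: k = -3 to 2.
  r_xh[-3] = x[3]*h[0] = 0
  r_xh[-2] = x[2]*h[0] + x[3]*h[1] = -2
  r_xh[-1] = x[1]*h[0] + x[2]*h[1] + x[3]*h[2] = 7
  r_xh[0] = x[0]*h[0] + x[1]*h[1] + x[2]*h[2] = -6
  r_xh[1] = x[0]*h[1] + x[1]*h[2] = 0
  r_xh[2] = x[0]*h[2] = 0
r_xh = [0, -2, 7, -6, 0, 0] (for k = -3, ..., 2)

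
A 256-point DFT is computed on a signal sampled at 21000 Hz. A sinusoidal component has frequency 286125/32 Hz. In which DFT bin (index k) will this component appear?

DFT frequency resolution = f_s/N = 21000/256 = 2625/32 Hz
Bin index k = f_signal / resolution = 286125/32 / 2625/32 = 109
The signal frequency 286125/32 Hz falls in DFT bin k = 109.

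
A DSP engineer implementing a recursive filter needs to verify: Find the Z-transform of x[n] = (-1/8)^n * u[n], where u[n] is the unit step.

The Z-transform of a^n * u[n] is z/(z-a) for |z| > |a|.
Here a = -1/8, so X(z) = z/(z - (-1/8)) = 8z/(8z + 1)
ROC: |z| > 1/8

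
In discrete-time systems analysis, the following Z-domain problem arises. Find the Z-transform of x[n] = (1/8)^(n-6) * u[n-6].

Time-shifting property: if X(z) = Z{x[n]}, then Z{x[n-d]} = z^(-d) * X(z)
X(z) = z/(z - 1/8) for x[n] = (1/8)^n * u[n]
Z{x[n-6]} = z^(-6) * z/(z - 1/8) = z^(-5)/(z - 1/8)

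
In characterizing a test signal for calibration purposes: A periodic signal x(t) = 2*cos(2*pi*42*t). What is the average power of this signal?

Average power of A*cos(wt) is A^2/2.
P = 2^2 / 2 = 4/2 = 2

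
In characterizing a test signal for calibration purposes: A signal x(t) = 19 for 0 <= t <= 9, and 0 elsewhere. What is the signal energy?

Energy = integral of |x(t)|^2 dt over the signal duration
= 19^2 * 9 = 361 * 9 = 3249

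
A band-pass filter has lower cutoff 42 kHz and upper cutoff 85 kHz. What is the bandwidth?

Bandwidth = f_high - f_low
= 85 kHz - 42 kHz = 43 kHz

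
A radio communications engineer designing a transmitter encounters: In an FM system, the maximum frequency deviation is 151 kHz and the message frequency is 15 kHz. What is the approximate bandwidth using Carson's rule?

Carson's rule: BW = 2*(delta_f + f_m)
= 2*(151 + 15) kHz = 332 kHz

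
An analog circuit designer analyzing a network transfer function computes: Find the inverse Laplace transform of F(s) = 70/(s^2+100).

Standard pair: w/(s^2+w^2) <-> sin(wt)*u(t)
Recognize w^2 = 100, so w = 10; numerator 70 = 7*10.
f(t) = 7*sin(10t)*u(t)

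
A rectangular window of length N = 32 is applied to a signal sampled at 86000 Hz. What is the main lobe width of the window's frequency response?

For a rectangular window of length N,
the main lobe width in frequency is 2*f_s/N.
= 2*86000/32 = 5375 Hz
This determines the minimum frequency separation for resolving two sinusoids.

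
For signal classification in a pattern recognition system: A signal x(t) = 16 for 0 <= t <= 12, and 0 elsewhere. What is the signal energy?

Energy = integral of |x(t)|^2 dt over the signal duration
= 16^2 * 12 = 256 * 12 = 3072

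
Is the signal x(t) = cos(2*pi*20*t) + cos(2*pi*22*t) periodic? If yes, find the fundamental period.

f1 = 20 Hz, f2 = 22 Hz
Period T1 = 1/20, T2 = 1/22
Ratio T1/T2 = 22/20, which is rational.
The signal is periodic with fundamental period T = 1/GCD(20,22) = 1/2 s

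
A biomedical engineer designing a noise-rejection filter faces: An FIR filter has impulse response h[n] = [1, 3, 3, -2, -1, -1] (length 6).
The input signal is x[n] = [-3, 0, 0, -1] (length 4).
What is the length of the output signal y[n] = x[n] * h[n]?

For linear convolution, the output length is:
len(y) = len(x) + len(h) - 1 = 4 + 6 - 1 = 9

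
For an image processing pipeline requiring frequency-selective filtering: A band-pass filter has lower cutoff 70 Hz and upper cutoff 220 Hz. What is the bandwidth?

Bandwidth = f_high - f_low
= 220 Hz - 70 Hz = 150 Hz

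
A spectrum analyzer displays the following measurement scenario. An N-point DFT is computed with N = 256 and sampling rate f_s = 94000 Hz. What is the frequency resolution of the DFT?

DFT frequency resolution = f_s / N
= 94000 / 256 = 5875/16 Hz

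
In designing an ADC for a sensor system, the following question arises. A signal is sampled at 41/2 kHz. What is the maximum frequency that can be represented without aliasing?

The maximum frequency that can be represented without aliasing
is the Nyquist frequency: f_max = f_s / 2 = 41/2 kHz / 2 = 41/4 kHz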